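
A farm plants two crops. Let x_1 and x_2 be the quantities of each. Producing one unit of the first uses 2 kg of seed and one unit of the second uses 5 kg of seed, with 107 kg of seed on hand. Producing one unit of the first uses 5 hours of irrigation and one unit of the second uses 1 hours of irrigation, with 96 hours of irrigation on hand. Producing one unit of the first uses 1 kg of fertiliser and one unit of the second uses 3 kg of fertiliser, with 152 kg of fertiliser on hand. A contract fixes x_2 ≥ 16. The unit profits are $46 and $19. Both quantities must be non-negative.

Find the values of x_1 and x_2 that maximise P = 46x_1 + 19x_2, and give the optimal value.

x_1 = 27/2, x_2 = 16, maximum P = 925

Vertices and P = 46x_1 + 19x_2:
  (0, 107/5) → P = 2033/5
  (0, 16) → P = 304
  (27/2, 16) → P = 925

The binding constraints are 2x_1 + 5x_2 = 107 and x_2 = 16.
Solving simultaneously gives x_1 = 27/2, x_2 = 16.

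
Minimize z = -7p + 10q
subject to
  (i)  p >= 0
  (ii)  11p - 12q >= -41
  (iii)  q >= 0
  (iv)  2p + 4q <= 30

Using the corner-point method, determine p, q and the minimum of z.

p = 15, q = 0, minimum z = -105

Vertices and z = -7p + 10q:
  (0, 41/12) → z = 205/6
  (0, 0) → z = 0
  (49/17, 103/17) → z = 687/17
  (15, 0) → z = -105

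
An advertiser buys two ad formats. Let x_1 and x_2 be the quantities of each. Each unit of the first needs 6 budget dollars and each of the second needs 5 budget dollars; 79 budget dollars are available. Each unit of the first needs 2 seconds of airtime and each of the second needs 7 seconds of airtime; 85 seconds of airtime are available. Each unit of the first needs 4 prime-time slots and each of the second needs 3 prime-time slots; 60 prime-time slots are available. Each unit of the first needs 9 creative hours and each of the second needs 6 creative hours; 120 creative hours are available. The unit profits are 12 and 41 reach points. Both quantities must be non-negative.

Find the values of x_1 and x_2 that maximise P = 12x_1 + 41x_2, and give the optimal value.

x_1 = 4, x_2 = 11, maximum P = 499

Extreme points and P = 12x_1 + 41x_2:
  (0, 0) → P = 0
  (0, 85/7) → P = 3485/7
  (79/6, 0) → P = 158
  (4, 11) → P = 499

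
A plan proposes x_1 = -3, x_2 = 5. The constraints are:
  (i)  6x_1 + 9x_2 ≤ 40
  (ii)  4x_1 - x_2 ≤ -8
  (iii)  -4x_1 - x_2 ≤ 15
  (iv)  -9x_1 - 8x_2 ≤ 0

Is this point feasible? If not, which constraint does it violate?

(i): 27 ≤ 40 ✓
(ii): -17 ≤ -8 ✓
(iii): 7 ≤ 15 ✓
(iv): -13 ≤ 0 ✓

feasible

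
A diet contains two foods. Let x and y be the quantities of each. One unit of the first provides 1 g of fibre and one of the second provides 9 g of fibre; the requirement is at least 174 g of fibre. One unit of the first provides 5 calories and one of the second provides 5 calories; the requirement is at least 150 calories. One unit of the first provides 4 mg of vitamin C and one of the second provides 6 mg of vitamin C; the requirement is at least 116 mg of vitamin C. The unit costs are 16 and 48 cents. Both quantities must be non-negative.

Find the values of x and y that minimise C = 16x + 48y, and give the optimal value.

x = 12, y = 18, minimum C = 1056

Vertices and C = 16x + 48y:
  (0, 30) → C = 1440
  (174, 0) → C = 2784
  (12, 18) → C = 1056
The feasible region is unbounded (it extends along (0, 1), (1, 0)), but C strictly increases along every unbounded feasible direction, so there is no improving ray and the minimum is attained at a vertex.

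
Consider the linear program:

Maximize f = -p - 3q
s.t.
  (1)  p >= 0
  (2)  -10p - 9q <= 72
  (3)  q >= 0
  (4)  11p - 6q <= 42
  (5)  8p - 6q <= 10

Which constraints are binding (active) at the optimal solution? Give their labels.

Feasible corners and f = -p - 3q:
  (0, 0) → f = 0
  (5/4, 0) → f = -5/4
  (32/3, 113/9) → f = -145/3
The feasible region is unbounded (it extends along (0, 1), (6, 11)), but f strictly decreases along every unbounded feasible direction, so there is no improving ray and the maximum is attained at a vertex.

The maximum is at (0, 0). Substituting into each constraint, equality holds for (1) and (3); the remaining constraints have slack.

(1) and (3)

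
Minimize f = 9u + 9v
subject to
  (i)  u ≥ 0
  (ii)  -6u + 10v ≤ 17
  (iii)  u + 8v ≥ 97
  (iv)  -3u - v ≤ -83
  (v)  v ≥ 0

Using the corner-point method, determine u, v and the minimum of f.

u = 567/23, v = 208/23, minimum f = 6975/23

Vertices and f = 9u + 9v:
  (271/12, 61/4) → f = 681/2
  (567/23, 208/23) → f = 6975/23
  (97, 0) → f = 873
The feasible region is unbounded (it extends along (5, 3), (1, 0)), but f strictly increases along every unbounded feasible direction, so there is no improving ray and the minimum is attained at a vertex.

The optimum lies where u + 8v = 97 and -3u - v = -83.
Solving simultaneously gives u = 567/23, v = 208/23.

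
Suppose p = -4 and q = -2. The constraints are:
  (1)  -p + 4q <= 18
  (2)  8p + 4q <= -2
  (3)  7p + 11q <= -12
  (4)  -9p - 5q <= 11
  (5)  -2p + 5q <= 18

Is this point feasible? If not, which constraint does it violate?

Constraint (4): -9p - 5q = 46, which is not ≤ 11. All other constraints are satisfied.

not feasible — violates (4)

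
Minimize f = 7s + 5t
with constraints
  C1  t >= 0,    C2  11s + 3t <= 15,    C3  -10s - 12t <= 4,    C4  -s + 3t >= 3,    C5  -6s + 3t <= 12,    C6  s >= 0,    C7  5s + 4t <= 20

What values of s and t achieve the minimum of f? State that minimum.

Feasible corners and f = 7s + 5t:
  (1, 4/3) → f = 41/3
  (3/17, 74/17) → f = 23
  (0, 1) → f = 5
  (0, 4) → f = 20

The optimum lies where -s + 3t = 3 and s = 0.
Solving simultaneously gives s = 0, t = 1.

s = 0, t = 1, minimum f = 5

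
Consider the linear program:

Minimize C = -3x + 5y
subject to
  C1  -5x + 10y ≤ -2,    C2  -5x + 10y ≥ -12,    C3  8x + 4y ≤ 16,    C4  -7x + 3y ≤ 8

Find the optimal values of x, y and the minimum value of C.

x = 52/25, y = -4/25, minimum C = -176/25

The binding constraints are -5x + 10y = -12 and 8x + 4y = 16.
Solving simultaneously gives x = 52/25, y = -4/25.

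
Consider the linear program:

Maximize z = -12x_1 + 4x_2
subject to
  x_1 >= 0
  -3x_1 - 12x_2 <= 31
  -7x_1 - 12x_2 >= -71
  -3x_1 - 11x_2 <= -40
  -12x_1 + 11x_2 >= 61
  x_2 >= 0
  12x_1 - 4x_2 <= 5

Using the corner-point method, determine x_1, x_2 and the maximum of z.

x_1 = 0, x_2 = 71/12, maximum z = 71/3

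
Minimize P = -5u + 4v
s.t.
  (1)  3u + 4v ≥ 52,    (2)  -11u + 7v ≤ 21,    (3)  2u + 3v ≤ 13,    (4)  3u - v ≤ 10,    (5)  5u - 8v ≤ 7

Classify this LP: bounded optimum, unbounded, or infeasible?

The boundaries 3u + 4v = 52 and -11u + 7v = 21 meet at (56/13, 127/13), but that point violates 2u + 3v ≤ 13. Every candidate vertex is excluded by some other constraint, so the feasible region is empty.

infeasible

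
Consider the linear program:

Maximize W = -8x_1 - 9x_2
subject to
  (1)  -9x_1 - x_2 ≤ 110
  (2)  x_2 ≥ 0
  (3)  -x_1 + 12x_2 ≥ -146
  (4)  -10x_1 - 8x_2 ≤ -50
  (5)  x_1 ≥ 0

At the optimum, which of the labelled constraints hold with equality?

Feasible corners and W = -8x_1 - 9x_2:
  (146, 0) → W = -1168
  (5, 0) → W = -40
  (0, 25/4) → W = -225/4
The feasible region is unbounded (it extends along (0, 1), (12, 1)), but W strictly decreases along every unbounded feasible direction, so there is no improving ray and the maximum is attained at a vertex.

The maximum is at (5, 0). Substituting into each constraint, equality holds for (2) and (4); the remaining constraints have slack.

(2) and (4)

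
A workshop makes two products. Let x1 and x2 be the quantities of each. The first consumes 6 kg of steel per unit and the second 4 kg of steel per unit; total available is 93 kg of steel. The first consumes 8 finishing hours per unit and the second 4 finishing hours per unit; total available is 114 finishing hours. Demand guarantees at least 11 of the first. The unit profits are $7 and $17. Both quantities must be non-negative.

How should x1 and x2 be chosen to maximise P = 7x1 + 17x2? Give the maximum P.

The optimum lies where 8x1 + 4x2 = 114 and x1 = 11.
Solving simultaneously gives x1 = 11, x2 = 13/2.

x1 = 11, x2 = 13/2, maximum P = 375/2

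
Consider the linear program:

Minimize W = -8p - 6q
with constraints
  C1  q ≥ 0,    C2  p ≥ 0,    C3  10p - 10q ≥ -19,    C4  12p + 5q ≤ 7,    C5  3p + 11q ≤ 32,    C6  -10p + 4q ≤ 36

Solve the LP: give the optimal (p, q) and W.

p = 0, q = 7/5, minimum W = -42/5

At the optimal vertex, p = 0 and 12p + 5q = 7.
Solving simultaneously gives p = 0, q = 7/5.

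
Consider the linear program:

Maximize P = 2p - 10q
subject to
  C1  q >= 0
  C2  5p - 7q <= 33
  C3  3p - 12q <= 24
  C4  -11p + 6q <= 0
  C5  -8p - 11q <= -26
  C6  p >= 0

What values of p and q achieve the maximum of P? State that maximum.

Corner points and P = 2p - 10q:
  (33/5, 0) → P = 66/5
  (13/4, 0) → P = 13/2
  (12/13, 22/13) → P = -196/13
The feasible region is unbounded (it extends along (6, 11), (7, 5)), but P strictly decreases along every unbounded feasible direction, so there is no improving ray and the maximum is attained at a vertex.

p = 33/5, q = 0, maximum P = 66/5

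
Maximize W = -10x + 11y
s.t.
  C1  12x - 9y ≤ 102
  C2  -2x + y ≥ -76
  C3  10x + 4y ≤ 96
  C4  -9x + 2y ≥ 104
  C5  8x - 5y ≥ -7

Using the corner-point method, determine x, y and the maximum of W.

x = -506/29, y = -769/29, maximum W = -3399/29

At the optimal vertex, -9x + 2y = 104 and 8x - 5y = -7.
Solving simultaneously gives x = -506/29, y = -769/29.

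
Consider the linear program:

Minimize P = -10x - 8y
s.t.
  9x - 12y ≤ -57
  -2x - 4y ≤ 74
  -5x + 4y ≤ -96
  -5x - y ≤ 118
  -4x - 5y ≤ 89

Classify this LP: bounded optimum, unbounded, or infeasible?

unbounded

From the feasible point (115/2, 383/8), moving in the direction (12, 9) keeps every constraint satisfied while P decreases without bound.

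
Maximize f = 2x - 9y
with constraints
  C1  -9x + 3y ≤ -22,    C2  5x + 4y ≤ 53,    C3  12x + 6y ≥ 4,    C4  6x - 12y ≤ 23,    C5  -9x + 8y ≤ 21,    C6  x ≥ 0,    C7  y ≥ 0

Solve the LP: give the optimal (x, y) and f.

x = 23/6, y = 0, maximum f = 23/3

The binding constraints are 6x - 12y = 23 and y = 0.
Solving simultaneously gives x = 23/6, y = 0.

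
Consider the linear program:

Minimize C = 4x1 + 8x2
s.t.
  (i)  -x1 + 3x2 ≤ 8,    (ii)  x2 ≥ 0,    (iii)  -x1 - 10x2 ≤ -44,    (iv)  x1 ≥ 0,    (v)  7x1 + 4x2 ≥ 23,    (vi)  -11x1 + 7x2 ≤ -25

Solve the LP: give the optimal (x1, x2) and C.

x1 = 62/13, x2 = 51/13, minimum C = 656/13

Extreme points and C = 4x1 + 8x2:
  (131/26, 113/26) → C = 714/13
  (44, 0) → C = 176
  (62/13, 51/13) → C = 656/13
The feasible region is unbounded (it extends along (3, 1), (1, 0)), but C strictly increases along every unbounded feasible direction, so there is no improving ray and the minimum is attained at a vertex.

The optimum lies where -x1 - 10x2 = -44 and -11x1 + 7x2 = -25.
Solving simultaneously gives x1 = 62/13, x2 = 51/13.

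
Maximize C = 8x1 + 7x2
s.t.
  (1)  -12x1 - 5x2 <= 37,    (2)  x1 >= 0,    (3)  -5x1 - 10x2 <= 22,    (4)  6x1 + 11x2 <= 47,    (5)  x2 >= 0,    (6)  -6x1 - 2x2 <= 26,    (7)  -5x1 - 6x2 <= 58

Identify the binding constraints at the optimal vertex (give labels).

(4) and (5)

Feasible corners and C = 8x1 + 7x2:
  (0, 47/11) → C = 329/11
  (0, 0) → C = 0
  (47/6, 0) → C = 188/3

The maximum is at (47/6, 0). Substituting into each constraint, equality holds for (4) and (5); the remaining constraints have slack.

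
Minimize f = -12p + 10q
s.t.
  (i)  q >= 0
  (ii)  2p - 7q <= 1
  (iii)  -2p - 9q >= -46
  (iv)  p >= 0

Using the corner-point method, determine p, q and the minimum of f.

Vertices and f = -12p + 10q:
  (1/2, 0) → f = -6
  (0, 0) → f = 0
  (331/32, 45/16) → f = -96
  (0, 46/9) → f = 460/9

p = 331/32, q = 45/16, minimum f = -96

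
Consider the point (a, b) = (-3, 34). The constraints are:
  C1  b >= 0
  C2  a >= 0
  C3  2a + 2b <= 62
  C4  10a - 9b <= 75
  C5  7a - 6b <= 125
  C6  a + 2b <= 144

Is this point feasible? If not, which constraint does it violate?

not feasible — violates C2

Constraint C2: a = -3, which is not ≥ 0. All other constraints are satisfied.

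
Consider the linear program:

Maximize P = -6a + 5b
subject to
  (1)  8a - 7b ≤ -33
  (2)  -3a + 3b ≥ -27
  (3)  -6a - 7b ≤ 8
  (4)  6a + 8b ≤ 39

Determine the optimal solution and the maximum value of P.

Corner points and P = -6a + 5b:
  (-41/14, 67/49) → P = 1196/49
  (9/106, 255/53) → P = 1248/53
  (-337/6, 47) → P = 572

a = -337/6, b = 47, maximum P = 572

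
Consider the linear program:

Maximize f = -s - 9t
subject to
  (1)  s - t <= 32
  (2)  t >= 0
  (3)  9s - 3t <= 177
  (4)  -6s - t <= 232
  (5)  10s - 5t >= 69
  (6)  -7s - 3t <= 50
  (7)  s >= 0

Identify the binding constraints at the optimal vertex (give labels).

(2) and (5)

Feasible corners and f = -s - 9t:
  (59/3, 0) → f = -59/3
  (69/10, 0) → f = -69/10
  (226/5, 383/5) → f = -3673/5

The maximum is at (69/10, 0). Substituting into each constraint, equality holds for (2) and (5); the remaining constraints have slack.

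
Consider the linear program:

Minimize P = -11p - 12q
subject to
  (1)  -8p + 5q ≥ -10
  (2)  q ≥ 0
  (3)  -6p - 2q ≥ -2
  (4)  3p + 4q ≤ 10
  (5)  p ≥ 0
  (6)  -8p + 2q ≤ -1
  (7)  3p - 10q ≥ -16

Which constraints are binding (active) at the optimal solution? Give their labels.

(3) and (6)

Extreme points and P = -11p - 12q:
  (1/3, 0) → P = -11/3
  (1/8, 0) → P = -11/8
  (3/14, 5/14) → P = -93/14

The minimum is at (3/14, 5/14). Substituting into each constraint, equality holds for (3) and (6); the remaining constraints have slack.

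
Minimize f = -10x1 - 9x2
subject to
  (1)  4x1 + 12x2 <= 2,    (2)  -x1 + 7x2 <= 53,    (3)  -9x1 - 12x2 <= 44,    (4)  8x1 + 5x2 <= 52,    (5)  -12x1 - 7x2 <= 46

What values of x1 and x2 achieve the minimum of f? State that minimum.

x1 = 307/38, x2 = -48/19, minimum f = -1103/19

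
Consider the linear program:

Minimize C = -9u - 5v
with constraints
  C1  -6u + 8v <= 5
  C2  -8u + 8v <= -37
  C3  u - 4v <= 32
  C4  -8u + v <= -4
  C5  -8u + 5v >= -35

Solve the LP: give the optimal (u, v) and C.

u = 95/24, v = -2/3, minimum C = -775/24

Corner points and C = -9u - 5v:
  (-5/56, -33/7) → C = 195/8
  (95/24, -2/3) → C = -775/24
  (-15/32, -31/4) → C = 1375/32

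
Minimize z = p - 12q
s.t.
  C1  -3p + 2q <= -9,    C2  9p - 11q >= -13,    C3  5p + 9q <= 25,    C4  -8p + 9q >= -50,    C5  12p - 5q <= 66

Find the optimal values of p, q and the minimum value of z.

Extreme points and z = p - 12q:
  (131/37, 30/37) → z = -229/37
  (-19/11, -78/11) → z = 917/11
  (719/133, -30/133) → z = 1079/133
  (86/17, -18/17) → z = 302/17

p = 131/37, q = 30/37, minimum z = -229/37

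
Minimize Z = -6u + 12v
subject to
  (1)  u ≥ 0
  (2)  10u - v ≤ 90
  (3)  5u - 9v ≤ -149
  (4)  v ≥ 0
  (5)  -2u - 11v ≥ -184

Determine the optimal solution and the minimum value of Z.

Extreme points and Z = -6u + 12v:
  (0, 149/9) → Z = 596/3
  (0, 184/11) → Z = 2208/11
  (17/73, 1218/73) → Z = 14514/73

The binding constraints are u = 0 and 5u - 9v = -149.
Solving simultaneously gives u = 0, v = 149/9.

u = 0, v = 149/9, minimum Z = 596/3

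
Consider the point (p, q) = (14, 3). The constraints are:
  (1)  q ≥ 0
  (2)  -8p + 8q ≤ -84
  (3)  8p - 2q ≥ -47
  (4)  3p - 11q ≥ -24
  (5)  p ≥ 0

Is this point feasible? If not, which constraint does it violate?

feasible

(1): 3 ≥ 0 ✓
(2): -88 ≤ -84 ✓
(3): 106 ≥ -47 ✓
(4): 9 ≥ -24 ✓
(5): 14 ≥ 0 ✓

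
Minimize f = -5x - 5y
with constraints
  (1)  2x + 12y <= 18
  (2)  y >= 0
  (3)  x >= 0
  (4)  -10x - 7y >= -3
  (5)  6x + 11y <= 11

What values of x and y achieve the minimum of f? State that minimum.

x = 0, y = 3/7, minimum f = -15/7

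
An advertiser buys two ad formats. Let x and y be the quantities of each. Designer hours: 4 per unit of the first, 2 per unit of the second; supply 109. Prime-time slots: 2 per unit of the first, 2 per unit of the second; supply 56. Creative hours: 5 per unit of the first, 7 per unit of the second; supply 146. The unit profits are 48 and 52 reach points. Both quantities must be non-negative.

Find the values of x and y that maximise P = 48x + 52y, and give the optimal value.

Feasible corners and P = 48x + 52y:
  (0, 0) → P = 0
  (0, 146/7) → P = 7592/7
  (109/4, 0) → P = 1308
  (53/2, 3/2) → P = 1350
  (25, 3) → P = 1356

The optimum lies where 2x + 2y = 56 and 5x + 7y = 146.
Solving simultaneously gives x = 25, y = 3.

x = 25, y = 3, maximum P = 1356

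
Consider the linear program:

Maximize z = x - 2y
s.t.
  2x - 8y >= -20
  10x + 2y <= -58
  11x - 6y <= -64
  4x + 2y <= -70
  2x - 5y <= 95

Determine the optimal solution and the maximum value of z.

Vertices and z = x - 2y:
  (-50/3, -5/3) → z = -40/3
  (-274/23, -257/23) → z = 240/23
  (-890/43, -1173/43) → z = 1456/43
The feasible region is unbounded (it extends along (-4, -1), (-5, -2)), but z strictly decreases along every unbounded feasible direction, so there is no improving ray and the maximum is attained at a vertex.

x = -890/43, y = -1173/43, maximum z = 1456/43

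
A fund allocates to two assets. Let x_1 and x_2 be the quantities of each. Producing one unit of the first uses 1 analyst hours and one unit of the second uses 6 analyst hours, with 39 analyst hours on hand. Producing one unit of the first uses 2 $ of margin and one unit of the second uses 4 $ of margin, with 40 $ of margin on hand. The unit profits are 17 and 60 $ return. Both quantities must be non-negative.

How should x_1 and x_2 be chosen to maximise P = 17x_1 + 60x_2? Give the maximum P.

x_1 = 21/2, x_2 = 19/4, maximum P = 927/2

Feasible corners and P = 17x_1 + 60x_2:
  (0, 0) → P = 0
  (0, 13/2) → P = 390
  (20, 0) → P = 340
  (21/2, 19/4) → P = 927/2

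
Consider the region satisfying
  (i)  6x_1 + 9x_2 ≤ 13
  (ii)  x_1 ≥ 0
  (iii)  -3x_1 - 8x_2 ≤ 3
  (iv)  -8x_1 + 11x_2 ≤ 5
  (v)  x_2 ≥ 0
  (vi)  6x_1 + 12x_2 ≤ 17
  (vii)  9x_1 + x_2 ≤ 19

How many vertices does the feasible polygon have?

Intersecting each pair of boundary lines and keeping only the points that satisfy every inequality leaves:
  (49/69, 67/69)
  (158/75, 1/25)
  (0, 5/11)
  (0, 0)
  (19/9, 0)

5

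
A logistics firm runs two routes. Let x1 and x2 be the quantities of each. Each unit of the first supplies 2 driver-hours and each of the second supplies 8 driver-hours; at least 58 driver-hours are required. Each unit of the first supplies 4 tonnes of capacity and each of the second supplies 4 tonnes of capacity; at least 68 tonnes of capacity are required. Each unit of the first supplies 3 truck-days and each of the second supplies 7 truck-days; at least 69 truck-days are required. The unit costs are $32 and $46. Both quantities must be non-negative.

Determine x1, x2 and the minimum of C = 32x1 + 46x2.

x1 = 25/2, x2 = 9/2, minimum C = 607

Feasible corners and C = 32x1 + 46x2:
  (0, 17) → C = 782
  (29, 0) → C = 928
  (73/5, 18/5) → C = 3164/5
  (25/2, 9/2) → C = 607
The feasible region is unbounded (it extends along (0, 1), (1, 0)), but C strictly increases along every unbounded feasible direction, so there is no improving ray and the minimum is attained at a vertex.

At the optimal vertex, 4x1 + 4x2 = 68 and 3x1 + 7x2 = 69.
Solving simultaneously gives x1 = 25/2, x2 = 9/2.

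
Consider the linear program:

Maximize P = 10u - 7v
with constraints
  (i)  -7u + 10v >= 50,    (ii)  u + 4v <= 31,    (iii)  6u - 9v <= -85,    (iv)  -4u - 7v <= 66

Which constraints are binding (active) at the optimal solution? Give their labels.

(ii) and (iii)

Corner points and P = 10u - 7v:
  (-61/33, 271/33) → P = -2507/33
  (-481/9, 190/9) → P = -6140/9
  (-1189/78, -28/39) → P = -5749/39

The maximum is at (-61/33, 271/33). Substituting into each constraint, equality holds for (ii) and (iii); the remaining constraints have slack.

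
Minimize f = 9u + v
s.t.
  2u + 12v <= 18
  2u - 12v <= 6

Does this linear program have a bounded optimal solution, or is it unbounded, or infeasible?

From the feasible point (6, 1/2), moving in the direction (-12, -2) keeps every constraint satisfied while f decreases without bound.

unbounded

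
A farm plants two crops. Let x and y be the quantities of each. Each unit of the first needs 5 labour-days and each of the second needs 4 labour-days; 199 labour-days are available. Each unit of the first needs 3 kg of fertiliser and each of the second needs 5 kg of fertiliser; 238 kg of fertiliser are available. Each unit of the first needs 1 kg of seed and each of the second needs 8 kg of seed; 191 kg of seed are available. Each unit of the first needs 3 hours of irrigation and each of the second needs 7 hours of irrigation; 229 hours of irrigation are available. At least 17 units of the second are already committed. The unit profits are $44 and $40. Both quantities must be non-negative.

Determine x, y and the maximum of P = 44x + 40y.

x = 23, y = 21, maximum P = 1852

Vertices and P = 44x + 40y:
  (0, 191/8) → P = 955
  (0, 17) → P = 680
  (23, 21) → P = 1852
  (131/5, 17) → P = 9164/5

The binding constraints are 5x + 4y = 199 and x + 8y = 191.
Solving simultaneously gives x = 23, y = 21.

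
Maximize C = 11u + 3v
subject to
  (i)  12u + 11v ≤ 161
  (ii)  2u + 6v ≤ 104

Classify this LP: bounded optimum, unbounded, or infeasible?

From the feasible point (-89/25, 463/25), moving in the direction (11, -12) keeps every constraint satisfied while C increases without bound.

unbounded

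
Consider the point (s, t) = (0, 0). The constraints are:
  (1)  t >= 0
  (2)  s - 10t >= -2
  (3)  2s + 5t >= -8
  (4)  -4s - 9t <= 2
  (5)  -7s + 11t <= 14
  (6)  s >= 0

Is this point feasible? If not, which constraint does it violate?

(1): 0 ≥ 0 ✓
(2): 0 ≥ -2 ✓
(3): 0 ≥ -8 ✓
(4): 0 ≤ 2 ✓
(5): 0 ≤ 14 ✓
(6): 0 ≥ 0 ✓

feasible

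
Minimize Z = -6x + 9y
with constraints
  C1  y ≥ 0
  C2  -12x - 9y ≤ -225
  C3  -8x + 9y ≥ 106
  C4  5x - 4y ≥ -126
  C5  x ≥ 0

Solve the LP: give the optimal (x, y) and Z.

Vertices and Z = -6x + 9y:
  (119/20, 256/15) → Z = 1179/10
  (0, 25) → Z = 225
  (0, 63/2) → Z = 567/2
The feasible region is unbounded (it extends along (4, 5), (9, 8)), but Z strictly increases along every unbounded feasible direction, so there is no improving ray and the minimum is attained at a vertex.

The binding constraints are -12x - 9y = -225 and -8x + 9y = 106.
Solving simultaneously gives x = 119/20, y = 256/15.

x = 119/20, y = 256/15, minimum Z = 1179/10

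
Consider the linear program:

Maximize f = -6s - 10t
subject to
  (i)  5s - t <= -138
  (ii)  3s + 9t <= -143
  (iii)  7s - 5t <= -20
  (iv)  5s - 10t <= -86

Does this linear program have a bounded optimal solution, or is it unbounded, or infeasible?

unbounded

From the feasible point (-2204/75, -457/75), moving in the direction (-9, 3) keeps every constraint satisfied while f increases without bound.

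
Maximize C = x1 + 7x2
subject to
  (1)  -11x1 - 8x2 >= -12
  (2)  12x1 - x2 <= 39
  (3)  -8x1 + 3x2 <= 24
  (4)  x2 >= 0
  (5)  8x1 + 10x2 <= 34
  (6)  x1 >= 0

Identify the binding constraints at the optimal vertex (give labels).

(1) and (6)

Corner points and C = x1 + 7x2:
  (12/11, 0) → C = 12/11
  (0, 3/2) → C = 21/2
  (0, 0) → C = 0

The maximum is at (0, 3/2). Substituting into each constraint, equality holds for (1) and (6); the remaining constraints have slack.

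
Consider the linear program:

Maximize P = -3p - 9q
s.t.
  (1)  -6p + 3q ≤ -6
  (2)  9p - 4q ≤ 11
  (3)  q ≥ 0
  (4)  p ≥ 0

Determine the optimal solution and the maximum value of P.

p = 1, q = 0, maximum P = -3

Corner points and P = -3p - 9q:
  (3, 4) → P = -45
  (1, 0) → P = -3
  (11/9, 0) → P = -11/3

The binding constraints are -6p + 3q = -6 and q = 0.
Solving simultaneously gives p = 1, q = 0.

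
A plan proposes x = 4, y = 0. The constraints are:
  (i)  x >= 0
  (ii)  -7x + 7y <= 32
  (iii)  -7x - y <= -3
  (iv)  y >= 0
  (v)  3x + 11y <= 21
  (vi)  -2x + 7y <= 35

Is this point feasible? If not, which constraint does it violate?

feasible

(i): 4 ≥ 0 ✓
(ii): -28 ≤ 32 ✓
(iii): -28 ≤ -3 ✓
(iv): 0 ≥ 0 ✓
(v): 12 ≤ 21 ✓
(vi): -8 ≤ 35 ✓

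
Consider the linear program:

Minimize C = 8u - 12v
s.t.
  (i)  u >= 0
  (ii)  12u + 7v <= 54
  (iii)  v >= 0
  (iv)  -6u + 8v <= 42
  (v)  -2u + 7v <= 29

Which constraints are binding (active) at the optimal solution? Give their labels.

(i) and (v)

Vertices and C = 8u - 12v:
  (0, 0) → C = 0
  (0, 29/7) → C = -348/7
  (9/2, 0) → C = 36
  (25/14, 228/49) → C = -2036/49

The minimum is at (0, 29/7). Substituting into each constraint, equality holds for (i) and (v); the remaining constraints have slack.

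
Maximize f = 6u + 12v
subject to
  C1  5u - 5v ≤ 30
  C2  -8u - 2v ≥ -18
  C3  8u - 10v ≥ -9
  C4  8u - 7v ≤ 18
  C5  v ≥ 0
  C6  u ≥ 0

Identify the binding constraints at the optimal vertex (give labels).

Feasible corners and f = 6u + 12v:
  (27/16, 9/4) → f = 297/8
  (9/4, 0) → f = 27/2
  (0, 9/10) → f = 54/5
  (0, 0) → f = 0

The maximum is at (27/16, 9/4). Substituting into each constraint, equality holds for C2 and C3; the remaining constraints have slack.

C2 and C3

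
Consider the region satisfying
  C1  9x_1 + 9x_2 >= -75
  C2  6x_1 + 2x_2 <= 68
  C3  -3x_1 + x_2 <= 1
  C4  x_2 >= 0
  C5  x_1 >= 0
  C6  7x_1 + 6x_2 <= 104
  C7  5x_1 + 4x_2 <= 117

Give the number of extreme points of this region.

Of the 21 pairwise boundary intersections, those satisfying every inequality are:
  (34/3, 0)
  (100/11, 74/11)
  (0, 1)
  (98/25, 319/25)
  (0, 0)

5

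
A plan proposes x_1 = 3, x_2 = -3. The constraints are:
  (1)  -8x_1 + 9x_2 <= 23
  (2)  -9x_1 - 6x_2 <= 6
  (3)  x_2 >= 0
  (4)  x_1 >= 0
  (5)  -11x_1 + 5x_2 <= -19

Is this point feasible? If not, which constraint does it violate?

not feasible — violates (3)

Constraint (3): x_2 = -3, which is not ≥ 0. All other constraints are satisfied.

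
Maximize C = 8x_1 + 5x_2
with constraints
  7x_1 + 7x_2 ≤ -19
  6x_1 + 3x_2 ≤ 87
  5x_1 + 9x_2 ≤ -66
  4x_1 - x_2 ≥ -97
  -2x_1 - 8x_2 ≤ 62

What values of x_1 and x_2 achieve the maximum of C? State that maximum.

x_1 = 15/11, x_2 = -89/11, maximum C = -325/11

Extreme points and C = 8x_1 + 5x_2:
  (-939/41, 221/41) → C = -6407/41
  (15/11, -89/11) → C = -325/11
  (-419/17, -27/17) → C = -3487/17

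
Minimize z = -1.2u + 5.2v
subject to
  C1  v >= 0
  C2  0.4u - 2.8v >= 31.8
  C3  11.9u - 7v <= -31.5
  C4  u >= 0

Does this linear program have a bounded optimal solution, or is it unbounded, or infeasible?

The boundaries v = 0 and 0.4u - 2.8v = 31.8 meet at (79.5, 0), but that point violates 11.9u - 7v ≤ -31.5. Every candidate vertex is excluded by some other constraint, so the feasible region is empty.

infeasible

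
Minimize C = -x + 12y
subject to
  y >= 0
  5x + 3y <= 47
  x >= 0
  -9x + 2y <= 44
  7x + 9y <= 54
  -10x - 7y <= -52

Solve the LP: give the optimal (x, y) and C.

Feasible corners and C = -x + 12y:
  (54/7, 0) → C = -54/7
  (26/5, 0) → C = -26/5
  (90/41, 176/41) → C = 2022/41

x = 54/7, y = 0, minimum C = -54/7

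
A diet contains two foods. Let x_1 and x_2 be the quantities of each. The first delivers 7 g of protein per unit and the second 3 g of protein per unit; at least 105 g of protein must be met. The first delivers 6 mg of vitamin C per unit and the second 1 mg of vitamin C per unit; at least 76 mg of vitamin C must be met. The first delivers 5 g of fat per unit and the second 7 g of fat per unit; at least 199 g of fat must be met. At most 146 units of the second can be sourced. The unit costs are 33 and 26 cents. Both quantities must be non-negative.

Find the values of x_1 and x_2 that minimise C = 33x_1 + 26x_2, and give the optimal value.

x_1 = 9, x_2 = 22, minimum C = 869

The feasible region is unbounded (it extends along (1, 0)), but C strictly increases along every unbounded feasible direction, so there is no improving ray and the minimum is attained at a vertex.

At the optimal vertex, 6x_1 + x_2 = 76 and 5x_1 + 7x_2 = 199.
Solving simultaneously gives x_1 = 9, x_2 = 22.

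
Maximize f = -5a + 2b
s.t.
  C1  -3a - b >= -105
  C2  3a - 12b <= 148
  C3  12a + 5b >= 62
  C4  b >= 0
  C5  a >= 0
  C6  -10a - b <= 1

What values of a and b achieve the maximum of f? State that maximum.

a = 0, b = 105, maximum f = 210

Extreme points and f = -5a + 2b:
  (35, 0) → f = -175
  (0, 105) → f = 210
  (31/6, 0) → f = -155/6
  (0, 62/5) → f = 124/5

The optimum lies where -3a - b = -105 and a = 0.
Solving simultaneously gives a = 0, b = 105.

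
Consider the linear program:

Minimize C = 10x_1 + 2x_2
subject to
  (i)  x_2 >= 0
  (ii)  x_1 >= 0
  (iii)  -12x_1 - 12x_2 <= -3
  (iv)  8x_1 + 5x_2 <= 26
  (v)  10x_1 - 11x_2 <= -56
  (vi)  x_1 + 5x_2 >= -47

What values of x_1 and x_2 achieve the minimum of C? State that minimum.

At the optimal vertex, x_1 = 0 and 10x_1 - 11x_2 = -56.
Solving simultaneously gives x_1 = 0, x_2 = 56/11.

x_1 = 0, x_2 = 56/11, minimum C = 112/11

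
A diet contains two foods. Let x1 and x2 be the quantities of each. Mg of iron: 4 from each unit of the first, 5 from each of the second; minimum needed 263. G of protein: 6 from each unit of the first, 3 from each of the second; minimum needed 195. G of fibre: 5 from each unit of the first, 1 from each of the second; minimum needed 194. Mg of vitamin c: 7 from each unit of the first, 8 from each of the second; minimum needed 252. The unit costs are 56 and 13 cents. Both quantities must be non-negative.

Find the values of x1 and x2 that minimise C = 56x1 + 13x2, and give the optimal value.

Extreme points and C = 56x1 + 13x2:
  (0, 194) → C = 2522
  (263/4, 0) → C = 3682
  (101/3, 77/3) → C = 2219
The feasible region is unbounded (it extends along (0, 1), (1, 0)), but C strictly increases along every unbounded feasible direction, so there is no improving ray and the minimum is attained at a vertex.

The optimum lies where 4x1 + 5x2 = 263 and 5x1 + x2 = 194.
Solving simultaneously gives x1 = 101/3, x2 = 77/3.

x1 = 101/3, x2 = 77/3, minimum C = 2219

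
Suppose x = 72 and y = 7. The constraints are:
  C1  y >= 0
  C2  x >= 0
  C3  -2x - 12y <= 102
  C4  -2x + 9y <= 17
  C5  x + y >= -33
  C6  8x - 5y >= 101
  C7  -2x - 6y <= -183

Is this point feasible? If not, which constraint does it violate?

feasible

C1: 7 ≥ 0 ✓
C2: 72 ≥ 0 ✓
C3: -228 ≤ 102 ✓
C4: -81 ≤ 17 ✓
C5: 79 ≥ -33 ✓
C6: 541 ≥ 101 ✓
C7: -186 ≤ -183 ✓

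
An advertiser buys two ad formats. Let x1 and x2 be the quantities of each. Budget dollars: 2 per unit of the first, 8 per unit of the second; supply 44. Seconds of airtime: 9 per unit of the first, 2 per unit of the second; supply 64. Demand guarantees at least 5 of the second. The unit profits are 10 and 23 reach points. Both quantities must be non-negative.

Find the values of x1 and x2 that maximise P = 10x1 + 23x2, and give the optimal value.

x1 = 2, x2 = 5, maximum P = 135

Vertices and P = 10x1 + 23x2:
  (0, 11/2) → P = 253/2
  (0, 5) → P = 115
  (2, 5) → P = 135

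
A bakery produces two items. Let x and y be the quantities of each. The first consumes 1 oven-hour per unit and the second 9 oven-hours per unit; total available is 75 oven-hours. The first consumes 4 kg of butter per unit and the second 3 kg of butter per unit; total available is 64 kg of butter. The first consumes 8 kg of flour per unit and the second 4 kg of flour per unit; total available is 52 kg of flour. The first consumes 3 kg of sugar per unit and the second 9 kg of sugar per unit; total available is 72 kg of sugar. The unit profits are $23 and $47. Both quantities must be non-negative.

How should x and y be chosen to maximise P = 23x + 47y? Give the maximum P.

Corner points and P = 23x + 47y:
  (0, 0) → P = 0
  (0, 8) → P = 376
  (13/2, 0) → P = 299/2
  (3, 7) → P = 398

x = 3, y = 7, maximum P = 398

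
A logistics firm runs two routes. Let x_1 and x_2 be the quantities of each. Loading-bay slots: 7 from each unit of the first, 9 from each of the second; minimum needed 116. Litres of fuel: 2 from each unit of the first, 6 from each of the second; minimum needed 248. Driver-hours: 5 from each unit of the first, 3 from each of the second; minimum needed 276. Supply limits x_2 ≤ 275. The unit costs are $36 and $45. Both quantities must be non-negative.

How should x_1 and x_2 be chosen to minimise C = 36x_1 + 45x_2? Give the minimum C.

x_1 = 38, x_2 = 86/3, minimum C = 2658

The feasible region is unbounded (it extends along (1, 0)), but C strictly increases along every unbounded feasible direction, so there is no improving ray and the minimum is attained at a vertex.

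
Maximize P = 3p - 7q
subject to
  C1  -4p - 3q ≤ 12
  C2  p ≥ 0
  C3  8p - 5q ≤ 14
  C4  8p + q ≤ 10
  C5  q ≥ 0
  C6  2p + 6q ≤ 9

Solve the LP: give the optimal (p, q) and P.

p = 5/4, q = 0, maximum P = 15/4

Feasible corners and P = 3p - 7q:
  (0, 0) → P = 0
  (0, 3/2) → P = -21/2
  (5/4, 0) → P = 15/4
  (51/46, 26/23) → P = -211/46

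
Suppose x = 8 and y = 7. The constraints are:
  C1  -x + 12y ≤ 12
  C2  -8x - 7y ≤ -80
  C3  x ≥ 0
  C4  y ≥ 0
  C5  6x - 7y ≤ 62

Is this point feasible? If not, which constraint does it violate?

not feasible — violates C1

Constraint C1: -x + 12y = 76, which is not ≤ 12. All other constraints are satisfied.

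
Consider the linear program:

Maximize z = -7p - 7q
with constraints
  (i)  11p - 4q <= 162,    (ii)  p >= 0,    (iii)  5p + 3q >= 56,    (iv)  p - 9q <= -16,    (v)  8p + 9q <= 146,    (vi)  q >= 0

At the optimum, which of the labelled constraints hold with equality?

Extreme points and z = -7p - 7q:
  (19/2, 17/6) → z = -259/3
  (22/7, 94/7) → z = -116
  (130/9, 274/81) → z = -10108/81

The maximum is at (19/2, 17/6). Substituting into each constraint, equality holds for (iii) and (iv); the remaining constraints have slack.

(iii) and (iv)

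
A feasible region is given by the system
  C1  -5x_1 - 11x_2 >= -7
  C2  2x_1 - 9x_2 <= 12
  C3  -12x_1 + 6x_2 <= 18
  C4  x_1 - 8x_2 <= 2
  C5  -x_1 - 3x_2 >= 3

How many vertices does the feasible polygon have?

3

Pairwise boundary intersections that survive every other constraint:
  (-26/15, -7/15)
  (-12/7, -3/7)
  (-18/11, -5/11)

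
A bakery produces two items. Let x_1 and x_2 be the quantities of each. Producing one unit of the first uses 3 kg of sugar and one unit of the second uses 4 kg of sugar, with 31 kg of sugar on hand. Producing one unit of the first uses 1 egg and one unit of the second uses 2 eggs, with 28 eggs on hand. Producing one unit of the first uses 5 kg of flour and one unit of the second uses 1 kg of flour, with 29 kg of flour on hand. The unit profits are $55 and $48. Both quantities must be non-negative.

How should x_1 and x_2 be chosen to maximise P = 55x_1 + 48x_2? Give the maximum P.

x_1 = 5, x_2 = 4, maximum P = 467

Extreme points and P = 55x_1 + 48x_2:
  (0, 0) → P = 0
  (0, 31/4) → P = 372
  (29/5, 0) → P = 319
  (5, 4) → P = 467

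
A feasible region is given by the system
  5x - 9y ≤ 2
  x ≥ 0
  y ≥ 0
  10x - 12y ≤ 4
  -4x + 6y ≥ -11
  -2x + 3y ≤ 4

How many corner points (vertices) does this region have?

Pairwise boundary intersections that survive every other constraint:
  (2/5, 0)
  (0, 0)
  (0, 4/3)
  (10, 8)

4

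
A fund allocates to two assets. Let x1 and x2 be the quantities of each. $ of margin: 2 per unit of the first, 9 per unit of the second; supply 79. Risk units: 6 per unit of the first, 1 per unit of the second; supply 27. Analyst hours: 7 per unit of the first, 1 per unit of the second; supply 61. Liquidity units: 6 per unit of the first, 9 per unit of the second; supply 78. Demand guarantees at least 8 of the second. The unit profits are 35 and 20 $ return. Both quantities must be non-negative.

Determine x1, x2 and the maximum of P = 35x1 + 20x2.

Feasible corners and P = 35x1 + 20x2:
  (0, 26/3) → P = 520/3
  (0, 8) → P = 160
  (1, 8) → P = 195

x1 = 1, x2 = 8, maximum P = 195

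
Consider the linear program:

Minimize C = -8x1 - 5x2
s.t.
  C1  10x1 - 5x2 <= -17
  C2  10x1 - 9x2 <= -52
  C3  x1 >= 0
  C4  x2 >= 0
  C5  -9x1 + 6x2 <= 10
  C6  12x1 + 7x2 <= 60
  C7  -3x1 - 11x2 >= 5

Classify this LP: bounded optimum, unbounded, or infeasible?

The boundaries 12x1 + 7x2 = 60 and -3x1 - 11x2 = 5 meet at (695/111, -80/37), but that point violates 10x1 - 5x2 ≤ -17. Every candidate vertex is excluded by some other constraint, so the feasible region is empty.

infeasible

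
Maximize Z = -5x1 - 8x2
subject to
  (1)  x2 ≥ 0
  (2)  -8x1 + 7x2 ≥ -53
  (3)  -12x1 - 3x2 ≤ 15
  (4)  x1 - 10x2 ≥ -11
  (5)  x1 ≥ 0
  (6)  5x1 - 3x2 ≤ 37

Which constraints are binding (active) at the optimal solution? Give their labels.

(1) and (5)

Corner points and Z = -5x1 - 8x2:
  (53/8, 0) → Z = -265/8
  (0, 0) → Z = 0
  (607/73, 141/73) → Z = -4163/73
  (0, 11/10) → Z = -44/5

The maximum is at (0, 0). Substituting into each constraint, equality holds for (1) and (5); the remaining constraints have slack.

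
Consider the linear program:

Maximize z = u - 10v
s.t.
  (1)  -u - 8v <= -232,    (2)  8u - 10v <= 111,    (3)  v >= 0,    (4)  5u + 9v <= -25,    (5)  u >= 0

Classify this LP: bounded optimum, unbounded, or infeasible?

infeasible

The boundaries -u - 8v = -232 and 8u - 10v = 111 meet at (1604/37, 1745/74), but that point violates 5u + 9v ≤ -25. Every candidate vertex is excluded by some other constraint, so the feasible region is empty.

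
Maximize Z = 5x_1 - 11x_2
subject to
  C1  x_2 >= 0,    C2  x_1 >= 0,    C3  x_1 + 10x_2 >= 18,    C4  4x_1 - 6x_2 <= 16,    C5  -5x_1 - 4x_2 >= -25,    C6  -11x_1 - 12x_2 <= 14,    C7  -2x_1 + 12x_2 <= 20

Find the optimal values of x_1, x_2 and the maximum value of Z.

x_1 = 89/23, x_2 = 65/46, maximum Z = 175/46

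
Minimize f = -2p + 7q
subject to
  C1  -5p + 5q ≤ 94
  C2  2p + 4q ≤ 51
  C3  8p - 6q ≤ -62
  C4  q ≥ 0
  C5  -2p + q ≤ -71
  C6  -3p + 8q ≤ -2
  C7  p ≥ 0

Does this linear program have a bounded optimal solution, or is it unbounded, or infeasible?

infeasible

The boundaries -3p + 8q = -2 and p = 0 meet at (0, -1/4), but that point violates 8p - 6q ≤ -62. Every candidate vertex is excluded by some other constraint, so the feasible region is empty.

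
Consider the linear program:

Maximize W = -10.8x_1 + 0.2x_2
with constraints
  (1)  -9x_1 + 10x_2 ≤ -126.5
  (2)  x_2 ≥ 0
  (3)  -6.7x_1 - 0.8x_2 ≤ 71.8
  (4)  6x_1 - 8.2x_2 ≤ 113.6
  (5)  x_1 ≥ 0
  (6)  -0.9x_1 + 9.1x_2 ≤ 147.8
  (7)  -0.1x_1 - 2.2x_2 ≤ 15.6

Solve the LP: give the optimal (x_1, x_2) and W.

Extreme points and W = -10.8x_1 + 0.2x_2:
  (253/18, 0) → W = -759/5
  (52583/1458, 3209/162) → W = -312289/810
  (284/15, 0) → W = -5112/25
  (112286/2361, 16484/787) → W = -2004664/3935

x_1 = 253/18, x_2 = 0, maximum W = -759/5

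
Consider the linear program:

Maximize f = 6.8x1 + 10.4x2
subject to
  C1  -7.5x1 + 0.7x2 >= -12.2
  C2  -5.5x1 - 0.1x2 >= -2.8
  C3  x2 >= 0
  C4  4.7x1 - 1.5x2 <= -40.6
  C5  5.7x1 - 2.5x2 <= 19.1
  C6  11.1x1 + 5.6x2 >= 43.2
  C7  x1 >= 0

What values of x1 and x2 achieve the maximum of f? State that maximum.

x1 = 0, x2 = 28, maximum f = 291.2

Corner points and f = 6.8x1 + 10.4x2:
  (7/436, 11823/436) → f = 307517/1090
  (0, 28) → f = 1456/5
  (0, 406/15) → f = 21112/75

The binding constraints are -5.5x1 - 0.1x2 = -2.8 and x1 = 0.
Solving simultaneously gives x1 = 0, x2 = 28.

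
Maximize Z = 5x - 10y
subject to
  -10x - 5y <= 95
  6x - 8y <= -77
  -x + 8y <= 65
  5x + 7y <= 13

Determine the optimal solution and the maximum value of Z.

x = -229/22, y = 20/11, maximum Z = -1545/22

Vertices and Z = 5x - 10y:
  (-229/22, 20/11) → Z = -1545/22
  (-217/17, 111/17) → Z = -2195/17
  (-435/82, 463/82) → Z = -6805/82
  (-351/47, 338/47) → Z = -5135/47

At the optimal vertex, -10x - 5y = 95 and 6x - 8y = -77.
Solving simultaneously gives x = -229/22, y = 20/11.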